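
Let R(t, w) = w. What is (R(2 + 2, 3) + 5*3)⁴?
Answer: 104976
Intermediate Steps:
(R(2 + 2, 3) + 5*3)⁴ = (3 + 5*3)⁴ = (3 + 15)⁴ = 18⁴ = 104976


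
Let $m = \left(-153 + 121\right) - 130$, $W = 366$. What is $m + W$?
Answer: $204$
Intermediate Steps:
$m = -162$ ($m = -32 - 130 = -162$)
$m + W = -162 + 366 = 204$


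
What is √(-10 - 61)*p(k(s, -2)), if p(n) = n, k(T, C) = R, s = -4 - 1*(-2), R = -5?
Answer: -5*I*√71 ≈ -42.131*I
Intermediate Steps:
s = -2 (s = -4 + 2 = -2)
k(T, C) = -5
√(-10 - 61)*p(k(s, -2)) = √(-10 - 61)*(-5) = √(-71)*(-5) = (I*√71)*(-5) = -5*I*√71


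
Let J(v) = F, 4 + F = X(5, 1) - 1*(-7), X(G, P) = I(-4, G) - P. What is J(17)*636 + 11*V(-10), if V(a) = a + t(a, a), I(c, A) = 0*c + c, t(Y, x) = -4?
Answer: -1426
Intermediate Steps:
I(c, A) = c (I(c, A) = 0 + c = c)
V(a) = -4 + a (V(a) = a - 4 = -4 + a)
X(G, P) = -4 - P
F = -2 (F = -4 + ((-4 - 1*1) - 1*(-7)) = -4 + ((-4 - 1) + 7) = -4 + (-5 + 7) = -4 + 2 = -2)
J(v) = -2
J(17)*636 + 11*V(-10) = -2*636 + 11*(-4 - 10) = -1272 + 11*(-14) = -1272 - 154 = -1426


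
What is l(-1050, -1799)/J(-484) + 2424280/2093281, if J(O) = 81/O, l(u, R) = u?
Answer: 354667256960/56518587 ≈ 6275.2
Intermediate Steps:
l(-1050, -1799)/J(-484) + 2424280/2093281 = -1050/(81/(-484)) + 2424280/2093281 = -1050/(81*(-1/484)) + 2424280*(1/2093281) = -1050/(-81/484) + 2424280/2093281 = -1050*(-484/81) + 2424280/2093281 = 169400/27 + 2424280/2093281 = 354667256960/56518587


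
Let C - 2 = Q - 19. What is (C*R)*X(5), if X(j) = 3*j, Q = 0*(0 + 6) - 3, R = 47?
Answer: -14100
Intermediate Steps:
Q = -3 (Q = 0*6 - 3 = 0 - 3 = -3)
C = -20 (C = 2 + (-3 - 19) = 2 - 22 = -20)
(C*R)*X(5) = (-20*47)*(3*5) = -940*15 = -14100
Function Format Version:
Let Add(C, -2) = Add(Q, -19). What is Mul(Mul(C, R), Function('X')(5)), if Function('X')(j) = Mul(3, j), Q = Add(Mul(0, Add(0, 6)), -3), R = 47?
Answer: -14100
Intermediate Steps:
Q = -3 (Q = Add(Mul(0, 6), -3) = Add(0, -3) = -3)
C = -20 (C = Add(2, Add(-3, -19)) = Add(2, -22) = -20)
Mul(Mul(C, R), Function('X')(5)) = Mul(Mul(-20, 47), Mul(3, 5)) = Mul(-940, 15) = -14100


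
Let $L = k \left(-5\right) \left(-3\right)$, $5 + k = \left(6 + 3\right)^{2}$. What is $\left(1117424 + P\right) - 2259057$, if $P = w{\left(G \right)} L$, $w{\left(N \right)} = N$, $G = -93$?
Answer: $-1247653$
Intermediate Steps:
$k = 76$ ($k = -5 + \left(6 + 3\right)^{2} = -5 + 9^{2} = -5 + 81 = 76$)
$L = 1140$ ($L = 76 \left(-5\right) \left(-3\right) = \left(-380\right) \left(-3\right) = 1140$)
$P = -106020$ ($P = \left(-93\right) 1140 = -106020$)
$\left(1117424 + P\right) - 2259057 = \left(1117424 - 106020\right) - 2259057 = 1011404 - 2259057 = -1247653$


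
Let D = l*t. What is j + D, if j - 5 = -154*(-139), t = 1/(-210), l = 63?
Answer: 214107/10 ≈ 21411.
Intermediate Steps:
t = -1/210 ≈ -0.0047619
D = -3/10 (D = 63*(-1/210) = -3/10 ≈ -0.30000)
j = 21411 (j = 5 - 154*(-139) = 5 + 21406 = 21411)
j + D = 21411 - 3/10 = 214107/10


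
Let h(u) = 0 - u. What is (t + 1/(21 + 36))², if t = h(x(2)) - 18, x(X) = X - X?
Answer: 1050625/3249 ≈ 323.37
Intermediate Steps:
x(X) = 0
h(u) = -u
t = -18 (t = -1*0 - 18 = 0 - 18 = -18)
(t + 1/(21 + 36))² = (-18 + 1/(21 + 36))² = (-18 + 1/57)² = (-1025/57)² = 1050625/3249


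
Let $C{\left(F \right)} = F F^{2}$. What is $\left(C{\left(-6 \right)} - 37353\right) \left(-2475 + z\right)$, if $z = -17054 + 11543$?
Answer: $300026034$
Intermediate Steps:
$z = -5511$
$C{\left(F \right)} = F^{3}$
$\left(C{\left(-6 \right)} - 37353\right) \left(-2475 + z\right) = \left(\left(-6\right)^{3} - 37353\right) \left(-2475 - 5511\right) = \left(-216 - 37353\right) \left(-7986\right) = \left(-37569\right) \left(-7986\right) = 300026034$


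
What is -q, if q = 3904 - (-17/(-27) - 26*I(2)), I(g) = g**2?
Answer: -108199/27 ≈ -4007.4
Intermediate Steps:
q = 108199/27 (q = 3904 - (-17/(-27) - 26*2**2) = 3904 - (-17*(-1/27) - 26*4) = 3904 - (17/27 - 104) = 3904 - 1*(-2791/27) = 3904 + 2791/27 = 108199/27 ≈ 4007.4)
-q = -1*108199/27 = -108199/27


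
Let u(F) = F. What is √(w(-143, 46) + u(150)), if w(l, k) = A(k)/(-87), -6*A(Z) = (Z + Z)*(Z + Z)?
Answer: √1258078/87 ≈ 12.892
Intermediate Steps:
A(Z) = -2*Z²/3 (A(Z) = -(Z + Z)*(Z + Z)/6 = -2*Z*2*Z/6 = -2*Z²/3)
w(l, k) = 2*k²/261 (w(l, k) = -2*k²/3/(-87) = -2*k²/3*(-1/87) = 2*k²/261)
√(w(-143, 46) + u(150)) = √((2/261)*46² + 150) = √((2/261)*2116 + 150) = √(4232/261 + 150) = √(43382/261) = √1258078/87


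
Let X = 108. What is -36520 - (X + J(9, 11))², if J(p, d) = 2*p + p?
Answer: -54745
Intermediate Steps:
J(p, d) = 3*p
-36520 - (X + J(9, 11))² = -36520 - (108 + 3*9)² = -36520 - (108 + 27)² = -36520 - 1*135² = -36520 - 1*18225 = -36520 - 18225 = -54745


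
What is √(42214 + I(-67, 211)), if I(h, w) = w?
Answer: 5*√1697 ≈ 205.97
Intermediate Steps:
√(42214 + I(-67, 211)) = √(42214 + 211) = √42425 = 5*√1697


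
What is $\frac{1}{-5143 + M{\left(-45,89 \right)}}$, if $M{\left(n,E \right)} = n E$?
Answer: $- \frac{1}{9148} \approx -0.00010931$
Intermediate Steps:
$M{\left(n,E \right)} = E n$
$\frac{1}{-5143 + M{\left(-45,89 \right)}} = \frac{1}{-5143 + 89 \left(-45\right)} = \frac{1}{-5143 - 4005} = \frac{1}{-9148} = - \frac{1}{9148}$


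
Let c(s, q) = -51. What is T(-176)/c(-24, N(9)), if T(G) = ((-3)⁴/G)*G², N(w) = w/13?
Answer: 4752/17 ≈ 279.53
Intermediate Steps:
N(w) = w/13 (N(w) = w*(1/13) = w/13)
T(G) = 81*G (T(G) = (81/G)*G² = 81*G)
T(-176)/c(-24, N(9)) = (81*(-176))/(-51) = -14256*(-1/51) = 4752/17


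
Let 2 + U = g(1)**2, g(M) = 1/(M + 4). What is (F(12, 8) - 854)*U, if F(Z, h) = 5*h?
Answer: 39886/25 ≈ 1595.4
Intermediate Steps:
g(M) = 1/(4 + M)
U = -49/25 (U = -2 + (1/(4 + 1))**2 = -2 + (1/5)**2 = -2 + 1/25 = -49/25 ≈ -1.9600)
(F(12, 8) - 854)*U = (5*8 - 854)*(-49/25) = (40 - 854)*(-49/25) = -814*(-49/25) = 39886/25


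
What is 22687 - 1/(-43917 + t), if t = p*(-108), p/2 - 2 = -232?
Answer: 130745180/5763 ≈ 22687.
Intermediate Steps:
p = -460 (p = 4 + 2*(-232) = 4 - 464 = -460)
t = 49680 (t = -460*(-108) = 49680)
22687 - 1/(-43917 + t) = 22687 - 1/(-43917 + 49680) = 22687 - 1/5763 = 130745180/5763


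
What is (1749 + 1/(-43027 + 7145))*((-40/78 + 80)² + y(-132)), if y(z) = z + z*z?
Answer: 86680656465094/2099097 ≈ 4.1294e+7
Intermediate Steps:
y(z) = z + z²
(1749 + 1/(-43027 + 7145))*((-40/78 + 80)² + y(-132)) = (1749 + 1/(-43027 + 7145))*((-40/78 + 80)² - 132*(1 - 132)) = (1749 + 1/(-35882))*((-40*1/78 + 80)² - 132*(-131)) = (1749 - 1/35882)*((-20/39 + 80)² + 17292) = 62757617*((3100/39)² + 17292)/35882 = 62757617*(9610000/1521 + 17292)/35882 = (62757617/35882)*(35911132/1521) = 86680656465094/2099097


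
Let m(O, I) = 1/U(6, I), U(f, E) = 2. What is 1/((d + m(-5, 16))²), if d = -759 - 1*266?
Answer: 4/4198401 ≈ 9.5274e-7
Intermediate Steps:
m(O, I) = ½ (m(O, I) = 1/2 = ½)
d = -1025 (d = -759 - 266 = -1025)
1/((d + m(-5, 16))²) = 1/((-1025 + ½)²) = 1/((-2049/2)²) = 1/(4198401/4) = 4/4198401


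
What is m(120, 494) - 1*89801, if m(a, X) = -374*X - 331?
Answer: -274888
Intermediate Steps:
m(a, X) = -331 - 374*X
m(120, 494) - 1*89801 = (-331 - 374*494) - 1*89801 = (-331 - 184756) - 89801 = -185087 - 89801 = -274888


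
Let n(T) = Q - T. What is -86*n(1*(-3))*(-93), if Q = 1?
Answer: 31992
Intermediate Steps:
n(T) = 1 - T
-86*n(1*(-3))*(-93) = -86*(1 - (-3))*(-93) = -86*(1 - 1*(-3))*(-93) = -86*(1 + 3)*(-93) = -86*4*(-93) = -344*(-93) = 31992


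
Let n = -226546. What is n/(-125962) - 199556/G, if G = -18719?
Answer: 14688593723/1178941339 ≈ 12.459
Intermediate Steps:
n/(-125962) - 199556/G = -226546/(-125962) - 199556/(-18719) = -226546*(-1/125962) - 199556*(-1/18719) = 113273/62981 + 199556/18719 = 14688593723/1178941339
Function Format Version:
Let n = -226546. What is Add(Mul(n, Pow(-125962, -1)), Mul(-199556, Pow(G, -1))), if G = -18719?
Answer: Rational(14688593723, 1178941339) ≈ 12.459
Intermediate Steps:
Add(Mul(n, Pow(-125962, -1)), Mul(-199556, Pow(G, -1))) = Add(Mul(-226546, Pow(-125962, -1)), Mul(-199556, Pow(-18719, -1))) = Add(Mul(-226546, Rational(-1, 125962)), Mul(-199556, Rational(-1, 18719))) = Add(Rational(113273, 62981), Rational(199556, 18719)) = Rational(14688593723, 1178941339)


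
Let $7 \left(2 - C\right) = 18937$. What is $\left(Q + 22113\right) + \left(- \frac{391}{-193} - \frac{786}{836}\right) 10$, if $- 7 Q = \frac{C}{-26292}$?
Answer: $\frac{1149698212478957}{51966479796} \approx 22124.0$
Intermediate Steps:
$C = - \frac{18923}{7}$ ($C = 2 - \frac{18937}{7} = - \frac{18923}{7} \approx -2703.3$)
$Q = - \frac{18923}{1288308}$ ($Q = - \frac{\left(- \frac{18923}{7}\right) \frac{1}{-26292}}{7} = - \frac{\left(- \frac{18923}{7}\right) \left(- \frac{1}{26292}\right)}{7} = \left(- \frac{1}{7}\right) \frac{18923}{184044} = - \frac{18923}{1288308} \approx -0.014688$)
$\left(Q + 22113\right) + \left(- \frac{391}{-193} - \frac{786}{836}\right) 10 = \left(- \frac{18923}{1288308} + 22113\right) + \left(- \frac{391}{-193} - \frac{786}{836}\right) 10 = \frac{28488335881}{1288308} + \left(\left(-391\right) \left(- \frac{1}{193}\right) - \frac{393}{418}\right) 10 = \frac{28488335881}{1288308} + \left(\frac{391}{193} - \frac{393}{418}\right) 10 = \frac{28488335881}{1288308} + \frac{87589}{80674} \cdot 10 = \frac{28488335881}{1288308} + \frac{437945}{40337} = \frac{1149698212478957}{51966479796}$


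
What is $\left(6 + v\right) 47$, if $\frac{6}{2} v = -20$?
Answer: $- \frac{94}{3} \approx -31.333$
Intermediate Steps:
$v = - \frac{20}{3}$ ($v = \frac{1}{3} \left(-20\right) = - \frac{20}{3} \approx -6.6667$)
$\left(6 + v\right) 47 = \left(6 - \frac{20}{3}\right) 47 = \left(- \frac{2}{3}\right) 47 = - \frac{94}{3}$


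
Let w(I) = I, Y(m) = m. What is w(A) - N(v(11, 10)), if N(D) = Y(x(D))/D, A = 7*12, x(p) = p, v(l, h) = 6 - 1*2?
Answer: 83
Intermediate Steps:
v(l, h) = 4 (v(l, h) = 6 - 2 = 4)
A = 84
N(D) = 1 (N(D) = D/D = 1)
w(A) - N(v(11, 10)) = 84 - 1*1 = 84 - 1 = 83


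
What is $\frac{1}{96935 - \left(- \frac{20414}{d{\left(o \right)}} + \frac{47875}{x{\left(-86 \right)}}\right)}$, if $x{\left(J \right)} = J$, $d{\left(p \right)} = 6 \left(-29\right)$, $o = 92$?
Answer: $\frac{7482}{728554993} \approx 1.027 \cdot 10^{-5}$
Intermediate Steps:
$d{\left(p \right)} = -174$
$\frac{1}{96935 - \left(- \frac{20414}{d{\left(o \right)}} + \frac{47875}{x{\left(-86 \right)}}\right)} = \frac{1}{96935 + \left(\frac{20414}{-174} - \frac{47875}{-86}\right)} = \frac{1}{96935 + \left(20414 \left(- \frac{1}{174}\right) - - \frac{47875}{86}\right)} = \frac{1}{96935 + \left(- \frac{10207}{87} + \frac{47875}{86}\right)} = \frac{1}{96935 + \frac{3287323}{7482}} = \frac{1}{\frac{728554993}{7482}} = \frac{7482}{728554993}$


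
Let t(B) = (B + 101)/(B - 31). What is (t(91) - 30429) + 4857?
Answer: -127844/5 ≈ -25569.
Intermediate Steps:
t(B) = (101 + B)/(-31 + B)
(t(91) - 30429) + 4857 = ((101 + 91)/(-31 + 91) - 30429) + 4857 = (192/60 - 30429) + 4857 = ((1/60)*192 - 30429) + 4857 = (16/5 - 30429) + 4857 = -152129/5 + 4857 = -127844/5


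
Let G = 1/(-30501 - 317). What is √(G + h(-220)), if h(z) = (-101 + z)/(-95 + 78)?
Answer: 7*√105770858434/523906 ≈ 4.3454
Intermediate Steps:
h(z) = 101/17 - z/17 (h(z) = (-101 + z)/(-17) = (-101 + z)*(-1/17) = 101/17 - z/17)
G = -1/30818 (G = 1/(-30818) = -1/30818 ≈ -3.2449e-5)
√(G + h(-220)) = √(-1/30818 + (101/17 - 1/17*(-220))) = √(-1/30818 + (101/17 + 220/17)) = √(-1/30818 + 321/17) = √(9892561/523906) = 7*√105770858434/523906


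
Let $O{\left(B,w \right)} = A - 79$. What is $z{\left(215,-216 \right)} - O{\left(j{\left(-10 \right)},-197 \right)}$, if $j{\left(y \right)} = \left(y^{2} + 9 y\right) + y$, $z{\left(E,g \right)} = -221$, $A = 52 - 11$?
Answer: $-183$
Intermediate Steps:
$A = 41$
$j{\left(y \right)} = y^{2} + 10 y$
$O{\left(B,w \right)} = -38$ ($O{\left(B,w \right)} = 41 - 79 = -38$)
$z{\left(215,-216 \right)} - O{\left(j{\left(-10 \right)},-197 \right)} = -221 - -38 = -221 + 38 = -183$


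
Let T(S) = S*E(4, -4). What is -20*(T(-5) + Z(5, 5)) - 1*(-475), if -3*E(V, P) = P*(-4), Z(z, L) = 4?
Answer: -415/3 ≈ -138.33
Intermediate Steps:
E(V, P) = 4*P/3 (E(V, P) = -P*(-4)/3 = -(-4)*P/3 = 4*P/3)
T(S) = -16*S/3 (T(S) = S*((4/3)*(-4)) = S*(-16/3) = -16*S/3)
-20*(T(-5) + Z(5, 5)) - 1*(-475) = -20*(-16/3*(-5) + 4) - 1*(-475) = -20*(80/3 + 4) + 475 = -20*92/3 + 475 = -1840/3 + 475 = -415/3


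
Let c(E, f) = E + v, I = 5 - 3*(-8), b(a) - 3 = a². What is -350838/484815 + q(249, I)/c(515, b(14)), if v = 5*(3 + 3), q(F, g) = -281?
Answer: -4365863/3522989 ≈ -1.2393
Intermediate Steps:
b(a) = 3 + a²
I = 29 (I = 5 + 24 = 29)
v = 30 (v = 5*6 = 30)
c(E, f) = 30 + E (c(E, f) = E + 30 = 30 + E)
-350838/484815 + q(249, I)/c(515, b(14)) = -350838/484815 - 281/(30 + 515) = -350838*1/484815 - 281/545 = -116946/161605 - 281*1/545 = -116946/161605 - 281/545 = -4365863/3522989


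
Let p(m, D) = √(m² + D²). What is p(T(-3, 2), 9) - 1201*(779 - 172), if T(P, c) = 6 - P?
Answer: -729007 + 9*√2 ≈ -7.2899e+5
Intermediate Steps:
p(m, D) = √(D² + m²)
p(T(-3, 2), 9) - 1201*(779 - 172) = √(9² + (6 - 1*(-3))²) - 1201*(779 - 172) = √(81 + (6 + 3)²) - 1201*607 = √(81 + 9²) - 729007 = √(81 + 81) - 729007 = √162 - 729007 = 9*√2 - 729007 = -729007 + 9*√2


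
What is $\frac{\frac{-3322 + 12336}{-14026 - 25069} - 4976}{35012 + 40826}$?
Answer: $- \frac{97272867}{1482443305} \approx -0.065617$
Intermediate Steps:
$\frac{\frac{-3322 + 12336}{-14026 - 25069} - 4976}{35012 + 40826} = \frac{\frac{9014}{-39095} - 4976}{75838} = \left(9014 \left(- \frac{1}{39095}\right) - 4976\right) \frac{1}{75838} = \left(- \frac{9014}{39095} - 4976\right) \frac{1}{75838} = \left(- \frac{194545734}{39095}\right) \frac{1}{75838} = - \frac{97272867}{1482443305}$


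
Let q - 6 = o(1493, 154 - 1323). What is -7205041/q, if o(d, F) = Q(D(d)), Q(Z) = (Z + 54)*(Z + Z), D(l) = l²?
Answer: -7205041/9937559626100 ≈ -7.2503e-7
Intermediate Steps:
Q(Z) = 2*Z*(54 + Z) (Q(Z) = (54 + Z)*(2*Z) = 2*Z*(54 + Z))
o(d, F) = 2*d²*(54 + d²)
q = 9937559626100 (q = 6 + 2*1493²*(54 + 1493²) = 6 + 2*2229049*(54 + 2229049) = 6 + 2*2229049*2229103 = 6 + 9937559626094 = 9937559626100)
-7205041/q = -7205041/9937559626100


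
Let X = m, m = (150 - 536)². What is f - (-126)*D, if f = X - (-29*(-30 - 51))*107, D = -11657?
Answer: -1571129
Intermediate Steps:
m = 148996 (m = (-386)² = 148996)
X = 148996
f = -102347 (f = 148996 - (-29*(-30 - 51))*107 = 148996 - (-29*(-81))*107 = 148996 - 2349*107 = 148996 - 1*251343 = 148996 - 251343 = -102347)
f - (-126)*D = -102347 - (-126)*(-11657) = -102347 - 1*1468782 = -102347 - 1468782 = -1571129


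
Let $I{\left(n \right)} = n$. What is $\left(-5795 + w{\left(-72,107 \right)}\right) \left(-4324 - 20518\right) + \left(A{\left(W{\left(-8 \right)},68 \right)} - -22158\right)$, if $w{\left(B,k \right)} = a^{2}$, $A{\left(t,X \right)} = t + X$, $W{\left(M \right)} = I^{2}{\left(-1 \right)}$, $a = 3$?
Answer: $143758039$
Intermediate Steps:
$W{\left(M \right)} = 1$ ($W{\left(M \right)} = \left(-1\right)^{2} = 1$)
$A{\left(t,X \right)} = X + t$
$w{\left(B,k \right)} = 9$ ($w{\left(B,k \right)} = 3^{2} = 9$)
$\left(-5795 + w{\left(-72,107 \right)}\right) \left(-4324 - 20518\right) + \left(A{\left(W{\left(-8 \right)},68 \right)} - -22158\right) = \left(-5795 + 9\right) \left(-4324 - 20518\right) + \left(\left(68 + 1\right) - -22158\right) = \left(-5786\right) \left(-24842\right) + \left(69 + 22158\right) = 143735812 + 22227 = 143758039$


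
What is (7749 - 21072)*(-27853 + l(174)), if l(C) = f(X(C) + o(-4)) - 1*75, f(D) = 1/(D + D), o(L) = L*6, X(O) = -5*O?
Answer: 221762511865/596 ≈ 3.7208e+8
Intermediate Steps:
o(L) = 6*L
f(D) = 1/(2*D)
l(C) = -75 + 1/(2*(-24 - 5*C)) (l(C) = 1/(2*(-5*C + 6*(-4))) - 1*75 = 1/(2*(-5*C - 24)) - 75 = 1/(2*(-24 - 5*C)) - 75 = -75 + 1/(2*(-24 - 5*C)))
(7749 - 21072)*(-27853 + l(174)) = (7749 - 21072)*(-27853 + (-3601 - 750*174)/(2*(24 + 5*174))) = -13323*(-27853 + (-3601 - 130500)/(2*(24 + 870))) = -13323*(-27853 + (½)*(-134101)/894) = -13323*(-27853 + (½)*(1/894)*(-134101)) = -13323*(-27853 - 134101/1788) = -13323*(-49935265/1788) = 221762511865/596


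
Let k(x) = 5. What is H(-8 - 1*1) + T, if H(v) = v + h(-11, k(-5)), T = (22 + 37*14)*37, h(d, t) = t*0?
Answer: 19971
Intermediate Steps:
h(d, t) = 0
T = 19980 (T = (22 + 518)*37 = 540*37 = 19980)
H(v) = v (H(v) = v + 0 = v)
H(-8 - 1*1) + T = (-8 - 1*1) + 19980 = (-8 - 1) + 19980 = -9 + 19980 = 19971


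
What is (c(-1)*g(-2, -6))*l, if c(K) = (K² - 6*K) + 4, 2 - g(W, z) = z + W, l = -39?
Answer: -4290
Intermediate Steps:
g(W, z) = 2 - W - z (g(W, z) = 2 - (z + W) = 2 - (W + z) = 2 + (-W - z) = 2 - W - z)
c(K) = 4 + K² - 6*K
(c(-1)*g(-2, -6))*l = ((4 + (-1)² - 6*(-1))*(2 - 1*(-2) - 1*(-6)))*(-39) = ((4 + 1 + 6)*(2 + 2 + 6))*(-39) = (11*10)*(-39) = 110*(-39) = -4290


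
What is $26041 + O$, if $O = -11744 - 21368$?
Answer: $-7071$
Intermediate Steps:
$O = -33112$ ($O = -11744 - 21368 = -33112$)
$26041 + O = 26041 - 33112 = -7071$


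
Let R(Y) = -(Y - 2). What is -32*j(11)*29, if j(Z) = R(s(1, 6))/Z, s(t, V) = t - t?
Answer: -1856/11 ≈ -168.73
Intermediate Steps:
s(t, V) = 0
R(Y) = 2 - Y (R(Y) = -(-2 + Y) = 2 - Y)
j(Z) = 2/Z (j(Z) = (2 - 1*0)/Z = (2 + 0)/Z = 2/Z)
-32*j(11)*29 = -64/11*29 = -1856/11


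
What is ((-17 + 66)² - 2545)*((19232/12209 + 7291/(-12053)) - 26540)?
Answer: 562370825678832/147155077 ≈ 3.8216e+6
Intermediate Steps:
((-17 + 66)² - 2545)*((19232/12209 + 7291/(-12053)) - 26540) = (49² - 2545)*((19232*(1/12209) + 7291*(-1/12053)) - 26540) = (2401 - 2545)*((19232/12209 - 7291/12053) - 26540) = -144*(142787477/147155077 - 26540) = -144*(-3905352956103/147155077) = 562370825678832/147155077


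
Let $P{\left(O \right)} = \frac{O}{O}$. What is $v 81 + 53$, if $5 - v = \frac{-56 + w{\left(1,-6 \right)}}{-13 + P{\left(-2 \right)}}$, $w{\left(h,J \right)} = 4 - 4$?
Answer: $80$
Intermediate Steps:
$P{\left(O \right)} = 1$
$w{\left(h,J \right)} = 0$ ($w{\left(h,J \right)} = 4 - 4 = 0$)
$v = \frac{1}{3}$ ($v = 5 - \frac{-56 + 0}{-13 + 1} = 5 - - \frac{56}{-12} = 5 - \left(-56\right) \left(- \frac{1}{12}\right) = 5 - \frac{14}{3} = \frac{1}{3} \approx 0.33333$)
$v 81 + 53 = \frac{1}{3} \cdot 81 + 53 = 27 + 53 = 80$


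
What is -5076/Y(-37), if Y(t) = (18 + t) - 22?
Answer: 5076/41 ≈ 123.80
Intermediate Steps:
Y(t) = -4 + t
-5076/Y(-37) = -5076/(-4 - 37) = -5076/(-41) = -5076*(-1/41) = 5076/41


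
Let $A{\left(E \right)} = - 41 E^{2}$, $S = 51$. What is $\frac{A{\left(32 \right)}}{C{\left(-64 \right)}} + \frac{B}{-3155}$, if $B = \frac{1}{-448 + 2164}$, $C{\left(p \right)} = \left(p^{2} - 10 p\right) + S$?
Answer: $- \frac{227300541107}{25916722260} \approx -8.7704$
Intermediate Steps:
$C{\left(p \right)} = 51 + p^{2} - 10 p$ ($C{\left(p \right)} = \left(p^{2} - 10 p\right) + 51 = 51 + p^{2} - 10 p$)
$B = \frac{1}{1716} \approx 0.00058275$
$\frac{A{\left(32 \right)}}{C{\left(-64 \right)}} + \frac{B}{-3155} = \frac{\left(-41\right) 32^{2}}{51 + \left(-64\right)^{2} - -640} + \frac{1}{1716 \left(-3155\right)} = \frac{\left(-41\right) 1024}{51 + 4096 + 640} + \frac{1}{1716} \left(- \frac{1}{3155}\right) = - \frac{41984}{4787} - \frac{1}{5413980} = - \frac{227300541107}{25916722260}$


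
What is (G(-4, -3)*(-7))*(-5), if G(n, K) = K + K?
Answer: -210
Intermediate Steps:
G(n, K) = 2*K
(G(-4, -3)*(-7))*(-5) = ((2*(-3))*(-7))*(-5) = -6*(-7)*(-5) = 42*(-5) = -210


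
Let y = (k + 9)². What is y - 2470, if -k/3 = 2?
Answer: -2461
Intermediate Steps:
k = -6 (k = -3*2 = -6)
y = 9 (y = (-6 + 9)² = 3² = 9)
y - 2470 = 9 - 2470 = -2461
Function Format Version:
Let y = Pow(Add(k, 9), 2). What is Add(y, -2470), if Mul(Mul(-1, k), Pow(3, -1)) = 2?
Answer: -2461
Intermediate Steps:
k = -6 (k = Mul(-3, 2) = -6)
y = 9 (y = Pow(Add(-6, 9), 2) = Pow(3, 2) = 9)
Add(y, -2470) = Add(9, -2470) = -2461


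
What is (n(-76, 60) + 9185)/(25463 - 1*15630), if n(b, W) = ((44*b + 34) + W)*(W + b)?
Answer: 61185/9833 ≈ 6.2224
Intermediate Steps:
n(b, W) = (W + b)*(34 + W + 44*b) (n(b, W) = ((34 + 44*b) + W)*(W + b) = (34 + W + 44*b)*(W + b) = (W + b)*(34 + W + 44*b))
(n(-76, 60) + 9185)/(25463 - 1*15630) = ((60² + 34*60 + 34*(-76) + 44*(-76)² + 45*60*(-76)) + 9185)/(25463 - 1*15630) = ((3600 + 2040 - 2584 + 44*5776 - 205200) + 9185)/(25463 - 15630) = ((3600 + 2040 - 2584 + 254144 - 205200) + 9185)/9833 = (52000 + 9185)*(1/9833) = 61185*(1/9833) = 61185/9833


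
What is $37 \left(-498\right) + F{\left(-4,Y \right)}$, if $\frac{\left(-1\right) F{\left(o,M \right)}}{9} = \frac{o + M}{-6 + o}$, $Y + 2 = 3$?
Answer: $- \frac{184287}{10} \approx -18429.0$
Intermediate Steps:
$Y = 1$ ($Y = -2 + 3 = 1$)
$F{\left(o,M \right)} = - \frac{9 \left(M + o\right)}{-6 + o}$ ($F{\left(o,M \right)} = - 9 \frac{o + M}{-6 + o} = - 9 \frac{M + o}{-6 + o} = - \frac{9 \left(M + o\right)}{-6 + o}$)
$37 \left(-498\right) + F{\left(-4,Y \right)} = 37 \left(-498\right) + \frac{9 \left(\left(-1\right) 1 - -4\right)}{-6 - 4} = -18426 + \frac{9 \left(-1 + 4\right)}{-10} = -18426 + 9 \left(- \frac{1}{10}\right) 3 = -18426 - \frac{27}{10} = - \frac{184287}{10}$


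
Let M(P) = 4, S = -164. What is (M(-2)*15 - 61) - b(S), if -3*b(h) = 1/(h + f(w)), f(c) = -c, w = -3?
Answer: -484/483 ≈ -1.0021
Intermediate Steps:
b(h) = -1/(3*(3 + h)) (b(h) = -1/(3*(h - 1*(-3))) = -1/(3*(h + 3)) = -1/(3*(3 + h)))
(M(-2)*15 - 61) - b(S) = (4*15 - 61) - (-1)/(9 + 3*(-164)) = (60 - 61) - (-1)/(9 - 492) = -1 - (-1)/(-483) = -1 - (-1)*(-1)/483 = -1 - 1*1/483 = -1 - 1/483 = -484/483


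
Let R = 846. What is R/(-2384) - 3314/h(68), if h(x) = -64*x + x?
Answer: 534539/1276632 ≈ 0.41871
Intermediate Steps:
h(x) = -63*x
R/(-2384) - 3314/h(68) = 846/(-2384) - 3314/((-63*68)) = 846*(-1/2384) - 3314/(-4284) = -423/1192 - 3314*(-1/4284) = -423/1192 + 1657/2142 = 534539/1276632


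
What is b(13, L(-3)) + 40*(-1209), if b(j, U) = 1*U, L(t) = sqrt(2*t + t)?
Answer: -48360 + 3*I ≈ -48360.0 + 3.0*I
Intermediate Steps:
L(t) = sqrt(3)*sqrt(t) (L(t) = sqrt(3*t) = sqrt(3)*sqrt(t))
b(j, U) = U
b(13, L(-3)) + 40*(-1209) = sqrt(3)*sqrt(-3) + 40*(-1209) = sqrt(3)*(I*sqrt(3)) - 48360 = 3*I - 48360 = -48360 + 3*I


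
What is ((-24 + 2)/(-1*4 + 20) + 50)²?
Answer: 151321/64 ≈ 2364.4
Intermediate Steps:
((-24 + 2)/(-1*4 + 20) + 50)² = (-22/(-4 + 20) + 50)² = (-22/16 + 50)² = (-22*1/16 + 50)² = (-11/8 + 50)² = (389/8)² = 151321/64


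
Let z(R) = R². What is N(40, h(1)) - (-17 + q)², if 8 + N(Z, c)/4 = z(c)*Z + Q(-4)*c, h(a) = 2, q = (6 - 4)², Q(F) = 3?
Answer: 463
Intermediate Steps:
q = 4 (q = 2² = 4)
N(Z, c) = -32 + 12*c + 4*Z*c² (N(Z, c) = -32 + 4*(c²*Z + 3*c) = -32 + 4*(Z*c² + 3*c) = -32 + 4*(3*c + Z*c²) = -32 + (12*c + 4*Z*c²) = -32 + 12*c + 4*Z*c²)
N(40, h(1)) - (-17 + q)² = (-32 + 12*2 + 4*40*2²) - (-17 + 4)² = (-32 + 24 + 4*40*4) - 1*(-13)² = (-32 + 24 + 640) - 1*169 = 632 - 169 = 463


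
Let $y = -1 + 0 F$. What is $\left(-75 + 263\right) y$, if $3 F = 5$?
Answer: $-188$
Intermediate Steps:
$F = \frac{5}{3}$ ($F = \frac{1}{3} \cdot 5 = \frac{5}{3} \approx 1.6667$)
$y = -1$ ($y = -1 + 0 \cdot \frac{5}{3} = -1 + 0 = -1$)
$\left(-75 + 263\right) y = \left(-75 + 263\right) \left(-1\right) = 188 \left(-1\right) = -188$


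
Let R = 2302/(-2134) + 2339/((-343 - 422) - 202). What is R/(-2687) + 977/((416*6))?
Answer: 2717658841091/6919952939328 ≈ 0.39273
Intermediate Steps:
R = -3608730/1031789 (R = 2302*(-1/2134) + 2339/(-765 - 202) = -1151/1067 + 2339/(-967) = -1151/1067 + 2339*(-1/967) = -1151/1067 - 2339/967 = -3608730/1031789 ≈ -3.4975)
R/(-2687) + 977/((416*6)) = -3608730/1031789/(-2687) + 977/((416*6)) = -3608730/1031789*(-1/2687) + 977/2496 = 3608730/2772417043 + 977*(1/2496) = 3608730/2772417043 + 977/2496 = 2717658841091/6919952939328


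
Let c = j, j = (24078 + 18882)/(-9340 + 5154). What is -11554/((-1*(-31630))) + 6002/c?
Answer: -3975901231/6794124 ≈ -585.20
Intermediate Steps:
j = -21480/2093 (j = 42960/(-4186) = 42960*(-1/4186) = -21480/2093 ≈ -10.263)
c = -21480/2093 ≈ -10.263
-11554/((-1*(-31630))) + 6002/c = -11554/((-1*(-31630))) + 6002/(-21480/2093) = -11554/31630 + 6002*(-2093/21480) = -11554*1/31630 - 6281093/10740 = -5777/15815 - 6281093/10740 = -3975901231/6794124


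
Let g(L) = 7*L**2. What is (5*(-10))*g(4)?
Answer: -5600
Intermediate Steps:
(5*(-10))*g(4) = (5*(-10))*(7*4**2) = -350*16 = -50*112 = -5600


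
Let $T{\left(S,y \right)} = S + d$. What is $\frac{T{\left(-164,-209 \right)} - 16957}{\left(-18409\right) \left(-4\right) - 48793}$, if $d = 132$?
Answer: $- \frac{809}{1183} \approx -0.68386$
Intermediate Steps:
$T{\left(S,y \right)} = 132 + S$ ($T{\left(S,y \right)} = S + 132 = 132 + S$)
$\frac{T{\left(-164,-209 \right)} - 16957}{\left(-18409\right) \left(-4\right) - 48793} = \frac{\left(132 - 164\right) - 16957}{\left(-18409\right) \left(-4\right) - 48793} = \frac{-32 - 16957}{73636 - 48793} = - \frac{16989}{24843} = \left(-16989\right) \frac{1}{24843} = - \frac{809}{1183}$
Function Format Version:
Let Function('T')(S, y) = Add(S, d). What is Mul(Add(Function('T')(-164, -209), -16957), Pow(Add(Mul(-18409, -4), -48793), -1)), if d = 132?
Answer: Rational(-809, 1183) ≈ -0.68386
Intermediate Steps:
Function('T')(S, y) = Add(132, S) (Function('T')(S, y) = Add(S, 132) = Add(132, S))
Mul(Add(Function('T')(-164, -209), -16957), Pow(Add(Mul(-18409, -4), -48793), -1)) = Mul(Add(Add(132, -164), -16957), Pow(Add(Mul(-18409, -4), -48793), -1)) = Mul(Add(-32, -16957), Pow(Add(73636, -48793), -1)) = Mul(-16989, Pow(24843, -1)) = Mul(-16989, Rational(1, 24843)) = Rational(-809, 1183)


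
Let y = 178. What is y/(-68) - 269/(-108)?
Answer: -233/1836 ≈ -0.12691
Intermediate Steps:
y/(-68) - 269/(-108) = 178/(-68) - 269/(-108) = 178*(-1/68) - 269*(-1/108) = -89/34 + 269/108 = -233/1836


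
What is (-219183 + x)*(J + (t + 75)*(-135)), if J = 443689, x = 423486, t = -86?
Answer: 90950383722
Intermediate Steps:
(-219183 + x)*(J + (t + 75)*(-135)) = (-219183 + 423486)*(443689 + (-86 + 75)*(-135)) = 204303*(443689 - 11*(-135)) = 204303*(443689 + 1485) = 204303*445174 = 90950383722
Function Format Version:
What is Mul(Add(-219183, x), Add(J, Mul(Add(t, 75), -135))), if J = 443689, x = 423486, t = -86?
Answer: 90950383722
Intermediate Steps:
Mul(Add(-219183, x), Add(J, Mul(Add(t, 75), -135))) = Mul(Add(-219183, 423486), Add(443689, Mul(Add(-86, 75), -135))) = Mul(204303, Add(443689, Mul(-11, -135))) = Mul(204303, Add(443689, 1485)) = Mul(204303, 445174) = 90950383722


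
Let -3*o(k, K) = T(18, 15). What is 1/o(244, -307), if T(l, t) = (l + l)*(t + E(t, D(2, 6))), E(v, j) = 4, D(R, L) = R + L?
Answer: -1/228 ≈ -0.0043860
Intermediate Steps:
D(R, L) = L + R
T(l, t) = 2*l*(4 + t) (T(l, t) = (l + l)*(t + 4) = (2*l)*(4 + t) = 2*l*(4 + t))
o(k, K) = -228 (o(k, K) = -2*18*(4 + 15)/3 = -2*18*19/3 = -1/3*684 = -228)
1/o(244, -307) = 1/(-228) = -1/228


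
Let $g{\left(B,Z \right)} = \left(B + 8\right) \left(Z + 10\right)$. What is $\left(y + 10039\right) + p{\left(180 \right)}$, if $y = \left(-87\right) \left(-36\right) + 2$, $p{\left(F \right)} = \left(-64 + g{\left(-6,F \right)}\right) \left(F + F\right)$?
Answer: $126933$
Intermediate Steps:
$g{\left(B,Z \right)} = \left(8 + B\right) \left(10 + Z\right)$
$p{\left(F \right)} = 2 F \left(-44 + 2 F\right)$ ($p{\left(F \right)} = \left(-64 + \left(80 + 8 F + 10 \left(-6\right) - 6 F\right)\right) \left(F + F\right) = \left(-64 + \left(80 + 8 F - 60 - 6 F\right)\right) 2 F = \left(-64 + \left(20 + 2 F\right)\right) 2 F = \left(-44 + 2 F\right) 2 F = 2 F \left(-44 + 2 F\right)$)
$y = 3134$ ($y = 3132 + 2 = 3134$)
$\left(y + 10039\right) + p{\left(180 \right)} = \left(3134 + 10039\right) + 4 \cdot 180 \left(-22 + 180\right) = 13173 + 4 \cdot 180 \cdot 158 = 13173 + 113760 = 126933$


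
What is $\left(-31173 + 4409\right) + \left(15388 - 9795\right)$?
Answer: $-21171$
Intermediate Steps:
$\left(-31173 + 4409\right) + \left(15388 - 9795\right) = -26764 + \left(15388 - 9795\right) = -26764 + 5593 = -21171$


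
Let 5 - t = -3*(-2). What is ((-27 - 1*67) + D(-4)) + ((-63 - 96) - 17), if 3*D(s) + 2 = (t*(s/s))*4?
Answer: -272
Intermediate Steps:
t = -1 (t = 5 - (-3)*(-2) = 5 - 1*6 = 5 - 6 = -1)
D(s) = -2 (D(s) = -⅔ + (-s/s*4)/3 = -⅔ + (-1*1*4)/3 = -⅔ + (-1*4)/3 = -⅔ + (⅓)*(-4) = -⅔ - 4/3 = -2)
((-27 - 1*67) + D(-4)) + ((-63 - 96) - 17) = ((-27 - 1*67) - 2) + ((-63 - 96) - 17) = ((-27 - 67) - 2) + (-159 - 17) = (-94 - 2) - 176 = -96 - 176 = -272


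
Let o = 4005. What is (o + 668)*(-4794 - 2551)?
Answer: -34323185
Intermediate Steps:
(o + 668)*(-4794 - 2551) = (4005 + 668)*(-4794 - 2551) = 4673*(-7345) = -34323185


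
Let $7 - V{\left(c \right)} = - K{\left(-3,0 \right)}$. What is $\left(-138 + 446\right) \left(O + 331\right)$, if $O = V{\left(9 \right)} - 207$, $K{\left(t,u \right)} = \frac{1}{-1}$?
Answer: $40040$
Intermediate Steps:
$K{\left(t,u \right)} = -1$
$V{\left(c \right)} = 6$ ($V{\left(c \right)} = 7 - \left(-1\right) \left(-1\right) = 7 - 1 = 6$)
$O = -201$ ($O = 6 - 207 = -201$)
$\left(-138 + 446\right) \left(O + 331\right) = \left(-138 + 446\right) \left(-201 + 331\right) = 308 \cdot 130 = 40040$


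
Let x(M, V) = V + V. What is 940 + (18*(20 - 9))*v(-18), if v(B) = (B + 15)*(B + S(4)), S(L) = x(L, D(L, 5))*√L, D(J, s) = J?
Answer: 2128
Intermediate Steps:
x(M, V) = 2*V
S(L) = 2*L^(3/2) (S(L) = (2*L)*√L = 2*L^(3/2))
v(B) = (15 + B)*(16 + B) (v(B) = (B + 15)*(B + 2*4^(3/2)) = (15 + B)*(B + 2*8) = (15 + B)*(B + 16) = (15 + B)*(16 + B))
940 + (18*(20 - 9))*v(-18) = 940 + (18*(20 - 9))*(240 + (-18)² + 31*(-18)) = 940 + (18*11)*(240 + 324 - 558) = 940 + 198*6 = 940 + 1188 = 2128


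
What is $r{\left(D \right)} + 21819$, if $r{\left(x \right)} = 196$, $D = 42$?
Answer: $22015$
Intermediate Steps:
$r{\left(D \right)} + 21819 = 196 + 21819 = 22015$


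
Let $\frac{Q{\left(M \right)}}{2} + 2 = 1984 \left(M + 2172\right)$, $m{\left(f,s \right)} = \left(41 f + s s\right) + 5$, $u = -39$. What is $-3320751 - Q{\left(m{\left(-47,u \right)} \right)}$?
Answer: $-10348075$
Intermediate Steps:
$m{\left(f,s \right)} = 5 + s^{2} + 41 f$ ($m{\left(f,s \right)} = \left(41 f + s^{2}\right) + 5 = \left(s^{2} + 41 f\right) + 5 = 5 + s^{2} + 41 f$)
$Q{\left(M \right)} = 8618492 + 3968 M$ ($Q{\left(M \right)} = -4 + 2 \cdot 1984 \left(M + 2172\right) = -4 + 2 \cdot 1984 \left(2172 + M\right) = -4 + 2 \left(4309248 + 1984 M\right) = -4 + \left(8618496 + 3968 M\right) = 8618492 + 3968 M$)
$-3320751 - Q{\left(m{\left(-47,u \right)} \right)} = -3320751 - \left(8618492 + 3968 \left(5 + \left(-39\right)^{2} + 41 \left(-47\right)\right)\right) = -3320751 - \left(8618492 + 3968 \left(5 + 1521 - 1927\right)\right) = -3320751 - \left(8618492 + 3968 \left(-401\right)\right) = -3320751 - \left(8618492 - 1591168\right) = -3320751 - 7027324 = -10348075$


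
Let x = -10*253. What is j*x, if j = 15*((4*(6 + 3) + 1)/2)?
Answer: -702075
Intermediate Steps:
j = 555/2 (j = 15*((4*9 + 1)/2) = 15*((36 + 1)/2) = 15*((½)*37) = 15*(37/2) = 555/2 ≈ 277.50)
x = -2530
j*x = (555/2)*(-2530) = -702075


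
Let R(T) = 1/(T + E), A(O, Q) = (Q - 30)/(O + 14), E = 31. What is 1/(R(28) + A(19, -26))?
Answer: -1947/3271 ≈ -0.59523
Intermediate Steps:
A(O, Q) = (-30 + Q)/(14 + O)
R(T) = 1/(31 + T) (R(T) = 1/(T + 31) = 1/(31 + T))
1/(R(28) + A(19, -26)) = 1/(1/(31 + 28) + (-30 - 26)/(14 + 19)) = 1/(1/59 - 56/33) = 1/(-3271/1947) = -1947/3271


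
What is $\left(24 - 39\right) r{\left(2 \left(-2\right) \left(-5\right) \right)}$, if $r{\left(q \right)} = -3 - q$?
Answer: $345$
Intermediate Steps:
$\left(24 - 39\right) r{\left(2 \left(-2\right) \left(-5\right) \right)} = \left(24 - 39\right) \left(-3 - 2 \left(-2\right) \left(-5\right)\right) = - 15 \left(-3 - \left(-4\right) \left(-5\right)\right) = - 15 \left(-3 - 20\right) = \left(-15\right) \left(-23\right) = 345$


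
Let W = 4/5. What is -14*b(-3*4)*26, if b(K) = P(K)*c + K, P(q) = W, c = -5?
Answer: 5824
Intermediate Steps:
W = ⅘ (W = 4*(⅕) = ⅘ ≈ 0.80000)
P(q) = ⅘
b(K) = -4 + K (b(K) = (⅘)*(-5) + K = -4 + K)
-14*b(-3*4)*26 = -14*(-4 - 3*4)*26 = -14*(-4 - 12)*26 = -14*(-16)*26 = 224*26 = 5824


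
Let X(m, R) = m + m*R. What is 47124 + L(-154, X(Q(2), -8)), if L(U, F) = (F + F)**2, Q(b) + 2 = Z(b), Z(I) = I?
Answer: 47124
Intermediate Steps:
Q(b) = -2 + b
X(m, R) = m + R*m
L(U, F) = 4*F**2 (L(U, F) = (2*F)**2 = 4*F**2)
47124 + L(-154, X(Q(2), -8)) = 47124 + 4*((-2 + 2)*(1 - 8))**2 = 47124 + 4*(0*(-7))**2 = 47124 + 4*0**2 = 47124 + 4*0 = 47124 + 0 = 47124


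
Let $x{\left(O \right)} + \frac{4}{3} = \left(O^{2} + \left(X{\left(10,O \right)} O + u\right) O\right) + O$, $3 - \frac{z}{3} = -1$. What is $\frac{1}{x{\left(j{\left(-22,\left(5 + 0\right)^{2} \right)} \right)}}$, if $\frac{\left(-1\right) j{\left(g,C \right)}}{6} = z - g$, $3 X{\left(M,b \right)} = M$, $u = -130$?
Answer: $\frac{3}{619952} \approx 4.8391 \cdot 10^{-6}$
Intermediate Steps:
$z = 12$ ($z = 9 - -3 = 9 + 3 = 12$)
$X{\left(M,b \right)} = \frac{M}{3}$
$j{\left(g,C \right)} = -72 + 6 g$ ($j{\left(g,C \right)} = - 6 \left(12 - g\right) = -72 + 6 g$)
$x{\left(O \right)} = - \frac{4}{3} + O + O^{2} + O \left(-130 + \frac{10 O}{3}\right)$ ($x{\left(O \right)} = - \frac{4}{3} + \left(\left(O^{2} + \left(\frac{1}{3} \cdot 10 O - 130\right) O\right) + O\right) = - \frac{4}{3} + \left(\left(O^{2} + \left(\frac{10 O}{3} - 130\right) O\right) + O\right) = - \frac{4}{3} + \left(\left(O^{2} + \left(-130 + \frac{10 O}{3}\right) O\right) + O\right) = - \frac{4}{3} + \left(\left(O^{2} + O \left(-130 + \frac{10 O}{3}\right)\right) + O\right) = - \frac{4}{3} + \left(O + O^{2} + O \left(-130 + \frac{10 O}{3}\right)\right) = - \frac{4}{3} + O + O^{2} + O \left(-130 + \frac{10 O}{3}\right)$)
$\frac{1}{x{\left(j{\left(-22,\left(5 + 0\right)^{2} \right)} \right)}} = \frac{1}{- \frac{4}{3} - 129 \left(-72 + 6 \left(-22\right)\right) + \frac{13 \left(-72 + 6 \left(-22\right)\right)^{2}}{3}} = \frac{1}{- \frac{4}{3} - 129 \left(-72 - 132\right) + \frac{13 \left(-72 - 132\right)^{2}}{3}} = \frac{1}{- \frac{4}{3} - -26316 + \frac{13 \left(-204\right)^{2}}{3}} = \frac{1}{- \frac{4}{3} + 26316 + \frac{13}{3} \cdot 41616} = \frac{1}{- \frac{4}{3} + 26316 + 180336} = \frac{1}{\frac{619952}{3}} = \frac{3}{619952}$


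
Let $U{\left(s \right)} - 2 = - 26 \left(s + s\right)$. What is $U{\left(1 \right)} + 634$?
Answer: $584$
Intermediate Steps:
$U{\left(s \right)} = 2 - 52 s$ ($U{\left(s \right)} = 2 - 26 \left(s + s\right) = 2 - 26 \cdot 2 s = 2 - 52 s$)
$U{\left(1 \right)} + 634 = \left(2 - 52\right) + 634 = -50 + 634 = 584$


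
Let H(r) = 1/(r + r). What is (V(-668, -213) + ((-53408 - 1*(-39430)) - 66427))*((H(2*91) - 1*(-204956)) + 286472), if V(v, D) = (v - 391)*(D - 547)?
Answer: 129586782841955/364 ≈ 3.5601e+11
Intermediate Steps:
V(v, D) = (-547 + D)*(-391 + v) (V(v, D) = (-391 + v)*(-547 + D) = (-547 + D)*(-391 + v))
H(r) = 1/(2*r)
(V(-668, -213) + ((-53408 - 1*(-39430)) - 66427))*((H(2*91) - 1*(-204956)) + 286472) = ((213877 - 547*(-668) - 391*(-213) - 213*(-668)) + ((-53408 - 1*(-39430)) - 66427))*((1/(2*((2*91))) - 1*(-204956)) + 286472) = ((213877 + 365396 + 83283 + 142284) + ((-53408 + 39430) - 66427))*(((½)/182 + 204956) + 286472) = (804840 + (-13978 - 66427))*(((½)*(1/182) + 204956) + 286472) = (804840 - 80405)*((1/364 + 204956) + 286472) = 724435*(74603985/364 + 286472) = 724435*(178879793/364) = 129586782841955/364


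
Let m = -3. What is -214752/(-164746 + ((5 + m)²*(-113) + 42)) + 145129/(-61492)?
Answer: -896949595/846314396 ≈ -1.0598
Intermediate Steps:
-214752/(-164746 + ((5 + m)²*(-113) + 42)) + 145129/(-61492) = -214752/(-164746 + ((5 - 3)²*(-113) + 42)) + 145129/(-61492) = -214752/(-164746 + (2²*(-113) + 42)) + 145129*(-1/61492) = -214752/(-164746 + (4*(-113) + 42)) - 145129/61492 = -214752/(-164746 + (-452 + 42)) - 145129/61492 = -214752/(-164746 - 410) - 145129/61492 = -214752/(-165156) - 145129/61492 = -214752*(-1/165156) - 145129/61492 = 17896/13763 - 145129/61492 = -896949595/846314396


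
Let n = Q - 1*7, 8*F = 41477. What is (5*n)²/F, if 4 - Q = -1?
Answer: 800/41477 ≈ 0.019288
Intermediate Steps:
F = 41477/8 (F = (⅛)*41477 = 41477/8 ≈ 5184.6)
Q = 5 (Q = 4 - 1*(-1) = 4 + 1 = 5)
n = -2 (n = 5 - 1*7 = 5 - 7 = -2)
(5*n)²/F = (5*(-2))²/(41477/8) = (-10)²*(8/41477) = 100*(8/41477) = 800/41477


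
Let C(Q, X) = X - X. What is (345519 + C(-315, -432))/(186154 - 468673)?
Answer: -38391/31391 ≈ -1.2230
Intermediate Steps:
C(Q, X) = 0
(345519 + C(-315, -432))/(186154 - 468673) = (345519 + 0)/(186154 - 468673) = 345519/(-282519) = 345519*(-1/282519) = -38391/31391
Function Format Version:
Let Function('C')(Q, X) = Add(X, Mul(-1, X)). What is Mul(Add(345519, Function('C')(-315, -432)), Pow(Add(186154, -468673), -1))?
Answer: Rational(-38391, 31391) ≈ -1.2230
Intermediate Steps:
Function('C')(Q, X) = 0
Mul(Add(345519, Function('C')(-315, -432)), Pow(Add(186154, -468673), -1)) = Mul(Add(345519, 0), Pow(Add(186154, -468673), -1)) = Mul(345519, Pow(-282519, -1)) = Mul(345519, Rational(-1, 282519)) = Rational(-38391, 31391)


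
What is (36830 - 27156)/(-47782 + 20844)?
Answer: -4837/13469 ≈ -0.35912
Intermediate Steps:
(36830 - 27156)/(-47782 + 20844) = 9674/(-26938) = 9674*(-1/26938) = -4837/13469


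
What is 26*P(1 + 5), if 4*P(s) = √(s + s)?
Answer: 13*√3 ≈ 22.517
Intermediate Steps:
P(s) = √2*√s/4 (P(s) = √(s + s)/4 = √(2*s)/4 = (√2*√s)/4 = √2*√s/4)
26*P(1 + 5) = 26*(√2*√(1 + 5)/4) = 26*(√2*√6/4) = 26*(√3/2) = 13*√3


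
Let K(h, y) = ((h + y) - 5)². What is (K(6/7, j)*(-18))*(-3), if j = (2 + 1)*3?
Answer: 62424/49 ≈ 1274.0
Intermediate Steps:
j = 9 (j = 3*3 = 9)
K(h, y) = (-5 + h + y)²
(K(6/7, j)*(-18))*(-3) = ((-5 + 6/7 + 9)²*(-18))*(-3) = ((34/7)²*(-18))*(-3) = ((1156/49)*(-18))*(-3) = -20808/49*(-3) = 62424/49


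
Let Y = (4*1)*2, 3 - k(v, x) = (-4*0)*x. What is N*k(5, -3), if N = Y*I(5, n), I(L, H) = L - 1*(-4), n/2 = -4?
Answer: 216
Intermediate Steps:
n = -8 (n = 2*(-4) = -8)
k(v, x) = 3 (k(v, x) = 3 - (-4*0)*x = 3 - 0*x = 3 - 1*0 = 3 + 0 = 3)
Y = 8 (Y = 4*2 = 8)
I(L, H) = 4 + L (I(L, H) = L + 4 = 4 + L)
N = 72 (N = 8*(4 + 5) = 8*9 = 72)
N*k(5, -3) = 72*3 = 216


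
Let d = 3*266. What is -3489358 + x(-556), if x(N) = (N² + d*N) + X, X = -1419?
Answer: -3625329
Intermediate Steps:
d = 798
x(N) = -1419 + N² + 798*N (x(N) = (N² + 798*N) - 1419 = -1419 + N² + 798*N)
-3489358 + x(-556) = -3489358 + (-1419 + (-556)² + 798*(-556)) = -3489358 + (-1419 + 309136 - 443688) = -3489358 - 135971 = -3625329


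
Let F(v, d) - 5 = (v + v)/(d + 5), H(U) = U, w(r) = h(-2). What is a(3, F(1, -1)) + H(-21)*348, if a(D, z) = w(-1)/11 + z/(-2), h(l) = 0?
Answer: -29243/4 ≈ -7310.8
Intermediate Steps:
w(r) = 0
F(v, d) = 5 + 2*v/(5 + d) (F(v, d) = 5 + (v + v)/(d + 5) = 5 + (2*v)/(5 + d) = 5 + 2*v/(5 + d))
a(D, z) = -z/2 (a(D, z) = 0/11 + z/(-2) = 0*(1/11) + z*(-½) = 0 - z/2 = -z/2)
a(3, F(1, -1)) + H(-21)*348 = -(25 + 2*1 + 5*(-1))/(2*(5 - 1)) - 21*348 = -(25 + 2 - 5)/(2*4) - 7308 = -22/8 - 7308 = -½*11/2 - 7308 = -11/4 - 7308 = -29243/4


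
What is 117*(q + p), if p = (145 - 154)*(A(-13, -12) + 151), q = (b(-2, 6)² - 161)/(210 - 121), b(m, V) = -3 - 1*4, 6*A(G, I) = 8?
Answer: -14289327/89 ≈ -1.6055e+5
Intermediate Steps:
A(G, I) = 4/3 (A(G, I) = (⅙)*8 = 4/3)
b(m, V) = -7 (b(m, V) = -3 - 4 = -7)
q = -112/89 (q = ((-7)² - 161)/(210 - 121) = (49 - 161)/89 = -112*1/89 = -112/89 ≈ -1.2584)
p = -1371 (p = (145 - 154)*(4/3 + 151) = -9*457/3 = -1371)
117*(q + p) = 117*(-112/89 - 1371) = 117*(-122131/89) = -14289327/89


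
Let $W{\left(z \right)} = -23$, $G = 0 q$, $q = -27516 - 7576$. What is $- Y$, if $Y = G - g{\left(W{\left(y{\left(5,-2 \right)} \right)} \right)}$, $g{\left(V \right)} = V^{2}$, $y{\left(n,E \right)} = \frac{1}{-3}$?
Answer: $529$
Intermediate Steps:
$q = -35092$
$G = 0$ ($G = 0 \left(-35092\right) = 0$)
$y{\left(n,E \right)} = - \frac{1}{3}$
$Y = -529$ ($Y = 0 - \left(-23\right)^{2} = 0 - 529 = -529$)
$- Y = \left(-1\right) \left(-529\right) = 529$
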